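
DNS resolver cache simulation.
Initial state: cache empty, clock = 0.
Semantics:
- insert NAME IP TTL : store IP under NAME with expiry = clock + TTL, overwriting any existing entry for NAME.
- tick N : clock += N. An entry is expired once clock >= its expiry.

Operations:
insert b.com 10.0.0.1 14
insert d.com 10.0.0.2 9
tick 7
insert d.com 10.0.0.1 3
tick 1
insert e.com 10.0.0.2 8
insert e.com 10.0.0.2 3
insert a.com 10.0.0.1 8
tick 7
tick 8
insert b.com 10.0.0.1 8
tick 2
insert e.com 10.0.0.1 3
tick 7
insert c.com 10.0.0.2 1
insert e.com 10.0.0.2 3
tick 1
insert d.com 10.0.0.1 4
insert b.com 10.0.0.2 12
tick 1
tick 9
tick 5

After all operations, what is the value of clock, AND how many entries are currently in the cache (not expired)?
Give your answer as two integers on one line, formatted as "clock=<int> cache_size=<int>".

Answer: clock=48 cache_size=0

Derivation:
Op 1: insert b.com -> 10.0.0.1 (expiry=0+14=14). clock=0
Op 2: insert d.com -> 10.0.0.2 (expiry=0+9=9). clock=0
Op 3: tick 7 -> clock=7.
Op 4: insert d.com -> 10.0.0.1 (expiry=7+3=10). clock=7
Op 5: tick 1 -> clock=8.
Op 6: insert e.com -> 10.0.0.2 (expiry=8+8=16). clock=8
Op 7: insert e.com -> 10.0.0.2 (expiry=8+3=11). clock=8
Op 8: insert a.com -> 10.0.0.1 (expiry=8+8=16). clock=8
Op 9: tick 7 -> clock=15. purged={b.com,d.com,e.com}
Op 10: tick 8 -> clock=23. purged={a.com}
Op 11: insert b.com -> 10.0.0.1 (expiry=23+8=31). clock=23
Op 12: tick 2 -> clock=25.
Op 13: insert e.com -> 10.0.0.1 (expiry=25+3=28). clock=25
Op 14: tick 7 -> clock=32. purged={b.com,e.com}
Op 15: insert c.com -> 10.0.0.2 (expiry=32+1=33). clock=32
Op 16: insert e.com -> 10.0.0.2 (expiry=32+3=35). clock=32
Op 17: tick 1 -> clock=33. purged={c.com}
Op 18: insert d.com -> 10.0.0.1 (expiry=33+4=37). clock=33
Op 19: insert b.com -> 10.0.0.2 (expiry=33+12=45). clock=33
Op 20: tick 1 -> clock=34.
Op 21: tick 9 -> clock=43. purged={d.com,e.com}
Op 22: tick 5 -> clock=48. purged={b.com}
Final clock = 48
Final cache (unexpired): {} -> size=0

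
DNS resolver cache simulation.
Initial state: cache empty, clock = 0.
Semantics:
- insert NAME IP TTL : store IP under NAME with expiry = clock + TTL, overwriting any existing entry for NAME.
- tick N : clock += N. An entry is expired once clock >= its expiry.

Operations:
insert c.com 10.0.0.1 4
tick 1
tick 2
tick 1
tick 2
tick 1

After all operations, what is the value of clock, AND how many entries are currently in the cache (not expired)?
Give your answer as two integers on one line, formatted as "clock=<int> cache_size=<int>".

Op 1: insert c.com -> 10.0.0.1 (expiry=0+4=4). clock=0
Op 2: tick 1 -> clock=1.
Op 3: tick 2 -> clock=3.
Op 4: tick 1 -> clock=4. purged={c.com}
Op 5: tick 2 -> clock=6.
Op 6: tick 1 -> clock=7.
Final clock = 7
Final cache (unexpired): {} -> size=0

Answer: clock=7 cache_size=0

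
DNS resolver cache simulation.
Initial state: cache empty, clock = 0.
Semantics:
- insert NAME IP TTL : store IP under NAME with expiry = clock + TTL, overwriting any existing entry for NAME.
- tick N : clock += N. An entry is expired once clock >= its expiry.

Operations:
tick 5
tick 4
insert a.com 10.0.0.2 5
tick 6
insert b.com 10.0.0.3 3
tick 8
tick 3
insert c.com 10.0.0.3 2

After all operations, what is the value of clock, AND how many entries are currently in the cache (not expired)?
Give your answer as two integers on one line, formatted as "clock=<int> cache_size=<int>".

Op 1: tick 5 -> clock=5.
Op 2: tick 4 -> clock=9.
Op 3: insert a.com -> 10.0.0.2 (expiry=9+5=14). clock=9
Op 4: tick 6 -> clock=15. purged={a.com}
Op 5: insert b.com -> 10.0.0.3 (expiry=15+3=18). clock=15
Op 6: tick 8 -> clock=23. purged={b.com}
Op 7: tick 3 -> clock=26.
Op 8: insert c.com -> 10.0.0.3 (expiry=26+2=28). clock=26
Final clock = 26
Final cache (unexpired): {c.com} -> size=1

Answer: clock=26 cache_size=1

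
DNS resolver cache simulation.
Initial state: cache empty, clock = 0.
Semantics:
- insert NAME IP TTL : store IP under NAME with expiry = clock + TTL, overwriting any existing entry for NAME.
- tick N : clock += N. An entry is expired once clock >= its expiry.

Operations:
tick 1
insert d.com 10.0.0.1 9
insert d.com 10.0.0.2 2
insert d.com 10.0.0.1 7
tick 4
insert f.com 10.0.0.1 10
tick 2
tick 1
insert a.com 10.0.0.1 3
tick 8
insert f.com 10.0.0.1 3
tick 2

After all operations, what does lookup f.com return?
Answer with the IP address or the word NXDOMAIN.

Answer: 10.0.0.1

Derivation:
Op 1: tick 1 -> clock=1.
Op 2: insert d.com -> 10.0.0.1 (expiry=1+9=10). clock=1
Op 3: insert d.com -> 10.0.0.2 (expiry=1+2=3). clock=1
Op 4: insert d.com -> 10.0.0.1 (expiry=1+7=8). clock=1
Op 5: tick 4 -> clock=5.
Op 6: insert f.com -> 10.0.0.1 (expiry=5+10=15). clock=5
Op 7: tick 2 -> clock=7.
Op 8: tick 1 -> clock=8. purged={d.com}
Op 9: insert a.com -> 10.0.0.1 (expiry=8+3=11). clock=8
Op 10: tick 8 -> clock=16. purged={a.com,f.com}
Op 11: insert f.com -> 10.0.0.1 (expiry=16+3=19). clock=16
Op 12: tick 2 -> clock=18.
lookup f.com: present, ip=10.0.0.1 expiry=19 > clock=18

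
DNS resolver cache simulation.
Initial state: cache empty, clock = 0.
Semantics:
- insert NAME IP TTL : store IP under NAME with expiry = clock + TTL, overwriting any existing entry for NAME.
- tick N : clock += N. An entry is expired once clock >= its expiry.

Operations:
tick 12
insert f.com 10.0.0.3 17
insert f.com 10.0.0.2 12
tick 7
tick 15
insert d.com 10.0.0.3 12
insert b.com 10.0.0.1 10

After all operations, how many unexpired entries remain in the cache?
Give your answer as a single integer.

Answer: 2

Derivation:
Op 1: tick 12 -> clock=12.
Op 2: insert f.com -> 10.0.0.3 (expiry=12+17=29). clock=12
Op 3: insert f.com -> 10.0.0.2 (expiry=12+12=24). clock=12
Op 4: tick 7 -> clock=19.
Op 5: tick 15 -> clock=34. purged={f.com}
Op 6: insert d.com -> 10.0.0.3 (expiry=34+12=46). clock=34
Op 7: insert b.com -> 10.0.0.1 (expiry=34+10=44). clock=34
Final cache (unexpired): {b.com,d.com} -> size=2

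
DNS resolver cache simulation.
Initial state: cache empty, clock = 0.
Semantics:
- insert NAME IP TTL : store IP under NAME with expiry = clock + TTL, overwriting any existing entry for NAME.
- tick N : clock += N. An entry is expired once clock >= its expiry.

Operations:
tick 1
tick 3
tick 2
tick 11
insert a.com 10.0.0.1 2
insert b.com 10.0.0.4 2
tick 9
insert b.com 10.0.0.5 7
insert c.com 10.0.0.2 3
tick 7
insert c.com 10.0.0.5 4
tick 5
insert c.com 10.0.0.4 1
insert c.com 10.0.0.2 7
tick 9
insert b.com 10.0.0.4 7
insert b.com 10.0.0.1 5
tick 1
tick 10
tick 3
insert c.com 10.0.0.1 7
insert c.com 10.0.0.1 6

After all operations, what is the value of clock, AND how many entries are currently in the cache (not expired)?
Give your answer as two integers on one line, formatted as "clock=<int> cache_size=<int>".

Op 1: tick 1 -> clock=1.
Op 2: tick 3 -> clock=4.
Op 3: tick 2 -> clock=6.
Op 4: tick 11 -> clock=17.
Op 5: insert a.com -> 10.0.0.1 (expiry=17+2=19). clock=17
Op 6: insert b.com -> 10.0.0.4 (expiry=17+2=19). clock=17
Op 7: tick 9 -> clock=26. purged={a.com,b.com}
Op 8: insert b.com -> 10.0.0.5 (expiry=26+7=33). clock=26
Op 9: insert c.com -> 10.0.0.2 (expiry=26+3=29). clock=26
Op 10: tick 7 -> clock=33. purged={b.com,c.com}
Op 11: insert c.com -> 10.0.0.5 (expiry=33+4=37). clock=33
Op 12: tick 5 -> clock=38. purged={c.com}
Op 13: insert c.com -> 10.0.0.4 (expiry=38+1=39). clock=38
Op 14: insert c.com -> 10.0.0.2 (expiry=38+7=45). clock=38
Op 15: tick 9 -> clock=47. purged={c.com}
Op 16: insert b.com -> 10.0.0.4 (expiry=47+7=54). clock=47
Op 17: insert b.com -> 10.0.0.1 (expiry=47+5=52). clock=47
Op 18: tick 1 -> clock=48.
Op 19: tick 10 -> clock=58. purged={b.com}
Op 20: tick 3 -> clock=61.
Op 21: insert c.com -> 10.0.0.1 (expiry=61+7=68). clock=61
Op 22: insert c.com -> 10.0.0.1 (expiry=61+6=67). clock=61
Final clock = 61
Final cache (unexpired): {c.com} -> size=1

Answer: clock=61 cache_size=1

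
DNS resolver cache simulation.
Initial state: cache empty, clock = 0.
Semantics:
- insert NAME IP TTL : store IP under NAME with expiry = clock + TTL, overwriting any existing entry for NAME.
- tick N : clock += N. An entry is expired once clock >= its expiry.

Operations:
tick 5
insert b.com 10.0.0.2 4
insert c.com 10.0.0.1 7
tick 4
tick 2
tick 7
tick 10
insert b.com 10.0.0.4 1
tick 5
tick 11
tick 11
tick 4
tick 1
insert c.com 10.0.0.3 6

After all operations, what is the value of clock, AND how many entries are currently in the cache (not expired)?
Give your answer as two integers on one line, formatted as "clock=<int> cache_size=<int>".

Op 1: tick 5 -> clock=5.
Op 2: insert b.com -> 10.0.0.2 (expiry=5+4=9). clock=5
Op 3: insert c.com -> 10.0.0.1 (expiry=5+7=12). clock=5
Op 4: tick 4 -> clock=9. purged={b.com}
Op 5: tick 2 -> clock=11.
Op 6: tick 7 -> clock=18. purged={c.com}
Op 7: tick 10 -> clock=28.
Op 8: insert b.com -> 10.0.0.4 (expiry=28+1=29). clock=28
Op 9: tick 5 -> clock=33. purged={b.com}
Op 10: tick 11 -> clock=44.
Op 11: tick 11 -> clock=55.
Op 12: tick 4 -> clock=59.
Op 13: tick 1 -> clock=60.
Op 14: insert c.com -> 10.0.0.3 (expiry=60+6=66). clock=60
Final clock = 60
Final cache (unexpired): {c.com} -> size=1

Answer: clock=60 cache_size=1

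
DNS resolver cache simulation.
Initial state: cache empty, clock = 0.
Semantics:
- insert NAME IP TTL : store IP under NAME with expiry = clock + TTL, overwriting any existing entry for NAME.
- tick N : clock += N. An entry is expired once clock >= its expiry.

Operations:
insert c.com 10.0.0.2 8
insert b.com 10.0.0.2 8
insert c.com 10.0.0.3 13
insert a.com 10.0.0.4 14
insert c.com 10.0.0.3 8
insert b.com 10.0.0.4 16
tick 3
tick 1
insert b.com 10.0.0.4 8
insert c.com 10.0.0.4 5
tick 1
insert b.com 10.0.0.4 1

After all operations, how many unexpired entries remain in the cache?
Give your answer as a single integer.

Op 1: insert c.com -> 10.0.0.2 (expiry=0+8=8). clock=0
Op 2: insert b.com -> 10.0.0.2 (expiry=0+8=8). clock=0
Op 3: insert c.com -> 10.0.0.3 (expiry=0+13=13). clock=0
Op 4: insert a.com -> 10.0.0.4 (expiry=0+14=14). clock=0
Op 5: insert c.com -> 10.0.0.3 (expiry=0+8=8). clock=0
Op 6: insert b.com -> 10.0.0.4 (expiry=0+16=16). clock=0
Op 7: tick 3 -> clock=3.
Op 8: tick 1 -> clock=4.
Op 9: insert b.com -> 10.0.0.4 (expiry=4+8=12). clock=4
Op 10: insert c.com -> 10.0.0.4 (expiry=4+5=9). clock=4
Op 11: tick 1 -> clock=5.
Op 12: insert b.com -> 10.0.0.4 (expiry=5+1=6). clock=5
Final cache (unexpired): {a.com,b.com,c.com} -> size=3

Answer: 3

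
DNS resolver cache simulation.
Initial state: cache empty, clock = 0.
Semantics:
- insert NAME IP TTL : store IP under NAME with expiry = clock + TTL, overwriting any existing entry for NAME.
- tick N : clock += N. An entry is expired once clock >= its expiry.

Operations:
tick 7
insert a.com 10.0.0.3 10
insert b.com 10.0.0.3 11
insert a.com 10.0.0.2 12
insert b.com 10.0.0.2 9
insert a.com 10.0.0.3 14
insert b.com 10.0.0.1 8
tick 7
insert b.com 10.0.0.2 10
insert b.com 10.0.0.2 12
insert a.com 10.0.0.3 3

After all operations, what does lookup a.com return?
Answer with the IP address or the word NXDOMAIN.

Answer: 10.0.0.3

Derivation:
Op 1: tick 7 -> clock=7.
Op 2: insert a.com -> 10.0.0.3 (expiry=7+10=17). clock=7
Op 3: insert b.com -> 10.0.0.3 (expiry=7+11=18). clock=7
Op 4: insert a.com -> 10.0.0.2 (expiry=7+12=19). clock=7
Op 5: insert b.com -> 10.0.0.2 (expiry=7+9=16). clock=7
Op 6: insert a.com -> 10.0.0.3 (expiry=7+14=21). clock=7
Op 7: insert b.com -> 10.0.0.1 (expiry=7+8=15). clock=7
Op 8: tick 7 -> clock=14.
Op 9: insert b.com -> 10.0.0.2 (expiry=14+10=24). clock=14
Op 10: insert b.com -> 10.0.0.2 (expiry=14+12=26). clock=14
Op 11: insert a.com -> 10.0.0.3 (expiry=14+3=17). clock=14
lookup a.com: present, ip=10.0.0.3 expiry=17 > clock=14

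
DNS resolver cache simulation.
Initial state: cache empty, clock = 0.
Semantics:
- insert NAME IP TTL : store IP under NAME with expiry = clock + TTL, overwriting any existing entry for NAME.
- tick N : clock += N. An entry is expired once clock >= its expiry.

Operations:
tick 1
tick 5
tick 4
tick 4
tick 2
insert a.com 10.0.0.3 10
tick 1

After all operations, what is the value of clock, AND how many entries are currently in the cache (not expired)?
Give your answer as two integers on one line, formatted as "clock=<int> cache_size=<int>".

Op 1: tick 1 -> clock=1.
Op 2: tick 5 -> clock=6.
Op 3: tick 4 -> clock=10.
Op 4: tick 4 -> clock=14.
Op 5: tick 2 -> clock=16.
Op 6: insert a.com -> 10.0.0.3 (expiry=16+10=26). clock=16
Op 7: tick 1 -> clock=17.
Final clock = 17
Final cache (unexpired): {a.com} -> size=1

Answer: clock=17 cache_size=1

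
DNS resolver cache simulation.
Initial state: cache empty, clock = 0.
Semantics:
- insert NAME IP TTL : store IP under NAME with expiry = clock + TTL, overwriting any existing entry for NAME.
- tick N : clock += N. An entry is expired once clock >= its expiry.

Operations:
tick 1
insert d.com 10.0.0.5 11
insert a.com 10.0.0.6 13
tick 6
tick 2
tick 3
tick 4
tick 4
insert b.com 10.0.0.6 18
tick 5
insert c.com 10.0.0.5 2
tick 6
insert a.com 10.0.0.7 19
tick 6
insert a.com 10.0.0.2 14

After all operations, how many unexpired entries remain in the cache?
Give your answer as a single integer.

Op 1: tick 1 -> clock=1.
Op 2: insert d.com -> 10.0.0.5 (expiry=1+11=12). clock=1
Op 3: insert a.com -> 10.0.0.6 (expiry=1+13=14). clock=1
Op 4: tick 6 -> clock=7.
Op 5: tick 2 -> clock=9.
Op 6: tick 3 -> clock=12. purged={d.com}
Op 7: tick 4 -> clock=16. purged={a.com}
Op 8: tick 4 -> clock=20.
Op 9: insert b.com -> 10.0.0.6 (expiry=20+18=38). clock=20
Op 10: tick 5 -> clock=25.
Op 11: insert c.com -> 10.0.0.5 (expiry=25+2=27). clock=25
Op 12: tick 6 -> clock=31. purged={c.com}
Op 13: insert a.com -> 10.0.0.7 (expiry=31+19=50). clock=31
Op 14: tick 6 -> clock=37.
Op 15: insert a.com -> 10.0.0.2 (expiry=37+14=51). clock=37
Final cache (unexpired): {a.com,b.com} -> size=2

Answer: 2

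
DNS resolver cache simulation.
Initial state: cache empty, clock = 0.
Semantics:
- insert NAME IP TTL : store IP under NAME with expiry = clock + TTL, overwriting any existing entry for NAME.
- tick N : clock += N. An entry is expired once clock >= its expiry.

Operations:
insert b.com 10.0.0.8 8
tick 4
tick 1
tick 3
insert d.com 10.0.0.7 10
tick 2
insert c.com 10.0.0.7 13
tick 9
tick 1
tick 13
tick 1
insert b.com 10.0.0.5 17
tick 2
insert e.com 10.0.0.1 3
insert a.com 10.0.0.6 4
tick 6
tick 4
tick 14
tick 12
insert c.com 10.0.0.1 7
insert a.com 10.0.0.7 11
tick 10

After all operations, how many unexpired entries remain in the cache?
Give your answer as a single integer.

Op 1: insert b.com -> 10.0.0.8 (expiry=0+8=8). clock=0
Op 2: tick 4 -> clock=4.
Op 3: tick 1 -> clock=5.
Op 4: tick 3 -> clock=8. purged={b.com}
Op 5: insert d.com -> 10.0.0.7 (expiry=8+10=18). clock=8
Op 6: tick 2 -> clock=10.
Op 7: insert c.com -> 10.0.0.7 (expiry=10+13=23). clock=10
Op 8: tick 9 -> clock=19. purged={d.com}
Op 9: tick 1 -> clock=20.
Op 10: tick 13 -> clock=33. purged={c.com}
Op 11: tick 1 -> clock=34.
Op 12: insert b.com -> 10.0.0.5 (expiry=34+17=51). clock=34
Op 13: tick 2 -> clock=36.
Op 14: insert e.com -> 10.0.0.1 (expiry=36+3=39). clock=36
Op 15: insert a.com -> 10.0.0.6 (expiry=36+4=40). clock=36
Op 16: tick 6 -> clock=42. purged={a.com,e.com}
Op 17: tick 4 -> clock=46.
Op 18: tick 14 -> clock=60. purged={b.com}
Op 19: tick 12 -> clock=72.
Op 20: insert c.com -> 10.0.0.1 (expiry=72+7=79). clock=72
Op 21: insert a.com -> 10.0.0.7 (expiry=72+11=83). clock=72
Op 22: tick 10 -> clock=82. purged={c.com}
Final cache (unexpired): {a.com} -> size=1

Answer: 1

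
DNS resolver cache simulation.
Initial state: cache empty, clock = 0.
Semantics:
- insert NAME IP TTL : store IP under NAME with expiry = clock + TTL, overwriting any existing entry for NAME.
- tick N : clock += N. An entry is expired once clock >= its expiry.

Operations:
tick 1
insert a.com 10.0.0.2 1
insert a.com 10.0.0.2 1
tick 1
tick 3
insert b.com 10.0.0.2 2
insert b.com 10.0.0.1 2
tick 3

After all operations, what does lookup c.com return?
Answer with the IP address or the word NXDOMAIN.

Op 1: tick 1 -> clock=1.
Op 2: insert a.com -> 10.0.0.2 (expiry=1+1=2). clock=1
Op 3: insert a.com -> 10.0.0.2 (expiry=1+1=2). clock=1
Op 4: tick 1 -> clock=2. purged={a.com}
Op 5: tick 3 -> clock=5.
Op 6: insert b.com -> 10.0.0.2 (expiry=5+2=7). clock=5
Op 7: insert b.com -> 10.0.0.1 (expiry=5+2=7). clock=5
Op 8: tick 3 -> clock=8. purged={b.com}
lookup c.com: not in cache (expired or never inserted)

Answer: NXDOMAIN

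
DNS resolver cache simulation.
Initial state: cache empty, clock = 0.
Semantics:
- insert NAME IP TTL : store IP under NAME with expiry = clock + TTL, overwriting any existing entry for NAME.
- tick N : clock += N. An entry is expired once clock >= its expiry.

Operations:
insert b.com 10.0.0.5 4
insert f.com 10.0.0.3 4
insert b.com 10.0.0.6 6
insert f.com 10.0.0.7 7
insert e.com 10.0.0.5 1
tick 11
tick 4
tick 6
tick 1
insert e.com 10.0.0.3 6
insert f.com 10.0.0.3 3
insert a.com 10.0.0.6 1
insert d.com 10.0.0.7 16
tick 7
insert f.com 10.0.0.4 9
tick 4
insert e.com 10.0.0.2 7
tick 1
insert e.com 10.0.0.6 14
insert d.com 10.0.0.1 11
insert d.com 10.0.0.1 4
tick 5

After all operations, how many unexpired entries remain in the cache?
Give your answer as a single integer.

Answer: 1

Derivation:
Op 1: insert b.com -> 10.0.0.5 (expiry=0+4=4). clock=0
Op 2: insert f.com -> 10.0.0.3 (expiry=0+4=4). clock=0
Op 3: insert b.com -> 10.0.0.6 (expiry=0+6=6). clock=0
Op 4: insert f.com -> 10.0.0.7 (expiry=0+7=7). clock=0
Op 5: insert e.com -> 10.0.0.5 (expiry=0+1=1). clock=0
Op 6: tick 11 -> clock=11. purged={b.com,e.com,f.com}
Op 7: tick 4 -> clock=15.
Op 8: tick 6 -> clock=21.
Op 9: tick 1 -> clock=22.
Op 10: insert e.com -> 10.0.0.3 (expiry=22+6=28). clock=22
Op 11: insert f.com -> 10.0.0.3 (expiry=22+3=25). clock=22
Op 12: insert a.com -> 10.0.0.6 (expiry=22+1=23). clock=22
Op 13: insert d.com -> 10.0.0.7 (expiry=22+16=38). clock=22
Op 14: tick 7 -> clock=29. purged={a.com,e.com,f.com}
Op 15: insert f.com -> 10.0.0.4 (expiry=29+9=38). clock=29
Op 16: tick 4 -> clock=33.
Op 17: insert e.com -> 10.0.0.2 (expiry=33+7=40). clock=33
Op 18: tick 1 -> clock=34.
Op 19: insert e.com -> 10.0.0.6 (expiry=34+14=48). clock=34
Op 20: insert d.com -> 10.0.0.1 (expiry=34+11=45). clock=34
Op 21: insert d.com -> 10.0.0.1 (expiry=34+4=38). clock=34
Op 22: tick 5 -> clock=39. purged={d.com,f.com}
Final cache (unexpired): {e.com} -> size=1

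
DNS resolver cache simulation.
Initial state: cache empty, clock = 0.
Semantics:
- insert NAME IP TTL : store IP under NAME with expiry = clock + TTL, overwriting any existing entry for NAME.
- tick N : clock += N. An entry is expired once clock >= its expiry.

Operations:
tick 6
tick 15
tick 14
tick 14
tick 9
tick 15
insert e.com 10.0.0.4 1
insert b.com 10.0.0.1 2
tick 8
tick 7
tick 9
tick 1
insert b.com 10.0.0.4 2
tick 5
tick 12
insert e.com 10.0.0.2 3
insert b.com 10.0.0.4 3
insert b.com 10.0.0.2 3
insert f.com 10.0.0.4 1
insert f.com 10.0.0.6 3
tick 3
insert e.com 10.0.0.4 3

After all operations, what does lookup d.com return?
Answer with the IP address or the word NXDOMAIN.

Answer: NXDOMAIN

Derivation:
Op 1: tick 6 -> clock=6.
Op 2: tick 15 -> clock=21.
Op 3: tick 14 -> clock=35.
Op 4: tick 14 -> clock=49.
Op 5: tick 9 -> clock=58.
Op 6: tick 15 -> clock=73.
Op 7: insert e.com -> 10.0.0.4 (expiry=73+1=74). clock=73
Op 8: insert b.com -> 10.0.0.1 (expiry=73+2=75). clock=73
Op 9: tick 8 -> clock=81. purged={b.com,e.com}
Op 10: tick 7 -> clock=88.
Op 11: tick 9 -> clock=97.
Op 12: tick 1 -> clock=98.
Op 13: insert b.com -> 10.0.0.4 (expiry=98+2=100). clock=98
Op 14: tick 5 -> clock=103. purged={b.com}
Op 15: tick 12 -> clock=115.
Op 16: insert e.com -> 10.0.0.2 (expiry=115+3=118). clock=115
Op 17: insert b.com -> 10.0.0.4 (expiry=115+3=118). clock=115
Op 18: insert b.com -> 10.0.0.2 (expiry=115+3=118). clock=115
Op 19: insert f.com -> 10.0.0.4 (expiry=115+1=116). clock=115
Op 20: insert f.com -> 10.0.0.6 (expiry=115+3=118). clock=115
Op 21: tick 3 -> clock=118. purged={b.com,e.com,f.com}
Op 22: insert e.com -> 10.0.0.4 (expiry=118+3=121). clock=118
lookup d.com: not in cache (expired or never inserted)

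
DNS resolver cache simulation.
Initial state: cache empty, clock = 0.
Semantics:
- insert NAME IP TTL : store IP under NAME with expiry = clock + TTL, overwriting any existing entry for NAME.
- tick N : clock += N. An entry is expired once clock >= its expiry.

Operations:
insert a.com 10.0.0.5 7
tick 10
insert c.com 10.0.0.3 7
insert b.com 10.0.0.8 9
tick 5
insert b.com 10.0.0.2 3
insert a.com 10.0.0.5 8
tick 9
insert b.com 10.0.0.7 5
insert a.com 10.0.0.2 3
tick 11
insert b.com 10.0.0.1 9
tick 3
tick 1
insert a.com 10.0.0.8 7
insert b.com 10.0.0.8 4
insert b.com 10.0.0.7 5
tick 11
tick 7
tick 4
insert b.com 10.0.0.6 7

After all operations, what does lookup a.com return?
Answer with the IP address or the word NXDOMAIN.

Answer: NXDOMAIN

Derivation:
Op 1: insert a.com -> 10.0.0.5 (expiry=0+7=7). clock=0
Op 2: tick 10 -> clock=10. purged={a.com}
Op 3: insert c.com -> 10.0.0.3 (expiry=10+7=17). clock=10
Op 4: insert b.com -> 10.0.0.8 (expiry=10+9=19). clock=10
Op 5: tick 5 -> clock=15.
Op 6: insert b.com -> 10.0.0.2 (expiry=15+3=18). clock=15
Op 7: insert a.com -> 10.0.0.5 (expiry=15+8=23). clock=15
Op 8: tick 9 -> clock=24. purged={a.com,b.com,c.com}
Op 9: insert b.com -> 10.0.0.7 (expiry=24+5=29). clock=24
Op 10: insert a.com -> 10.0.0.2 (expiry=24+3=27). clock=24
Op 11: tick 11 -> clock=35. purged={a.com,b.com}
Op 12: insert b.com -> 10.0.0.1 (expiry=35+9=44). clock=35
Op 13: tick 3 -> clock=38.
Op 14: tick 1 -> clock=39.
Op 15: insert a.com -> 10.0.0.8 (expiry=39+7=46). clock=39
Op 16: insert b.com -> 10.0.0.8 (expiry=39+4=43). clock=39
Op 17: insert b.com -> 10.0.0.7 (expiry=39+5=44). clock=39
Op 18: tick 11 -> clock=50. purged={a.com,b.com}
Op 19: tick 7 -> clock=57.
Op 20: tick 4 -> clock=61.
Op 21: insert b.com -> 10.0.0.6 (expiry=61+7=68). clock=61
lookup a.com: not in cache (expired or never inserted)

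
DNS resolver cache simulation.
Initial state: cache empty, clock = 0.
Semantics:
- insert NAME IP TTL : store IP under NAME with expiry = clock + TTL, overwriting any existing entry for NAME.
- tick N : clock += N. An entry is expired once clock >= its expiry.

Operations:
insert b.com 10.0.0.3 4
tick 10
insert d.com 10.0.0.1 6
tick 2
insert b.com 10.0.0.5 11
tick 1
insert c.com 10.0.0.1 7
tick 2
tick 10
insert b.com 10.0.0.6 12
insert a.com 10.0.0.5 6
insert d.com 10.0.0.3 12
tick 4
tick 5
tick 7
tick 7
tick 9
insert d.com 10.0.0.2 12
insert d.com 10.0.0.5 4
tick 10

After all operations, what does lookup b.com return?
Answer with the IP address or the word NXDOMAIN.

Answer: NXDOMAIN

Derivation:
Op 1: insert b.com -> 10.0.0.3 (expiry=0+4=4). clock=0
Op 2: tick 10 -> clock=10. purged={b.com}
Op 3: insert d.com -> 10.0.0.1 (expiry=10+6=16). clock=10
Op 4: tick 2 -> clock=12.
Op 5: insert b.com -> 10.0.0.5 (expiry=12+11=23). clock=12
Op 6: tick 1 -> clock=13.
Op 7: insert c.com -> 10.0.0.1 (expiry=13+7=20). clock=13
Op 8: tick 2 -> clock=15.
Op 9: tick 10 -> clock=25. purged={b.com,c.com,d.com}
Op 10: insert b.com -> 10.0.0.6 (expiry=25+12=37). clock=25
Op 11: insert a.com -> 10.0.0.5 (expiry=25+6=31). clock=25
Op 12: insert d.com -> 10.0.0.3 (expiry=25+12=37). clock=25
Op 13: tick 4 -> clock=29.
Op 14: tick 5 -> clock=34. purged={a.com}
Op 15: tick 7 -> clock=41. purged={b.com,d.com}
Op 16: tick 7 -> clock=48.
Op 17: tick 9 -> clock=57.
Op 18: insert d.com -> 10.0.0.2 (expiry=57+12=69). clock=57
Op 19: insert d.com -> 10.0.0.5 (expiry=57+4=61). clock=57
Op 20: tick 10 -> clock=67. purged={d.com}
lookup b.com: not in cache (expired or never inserted)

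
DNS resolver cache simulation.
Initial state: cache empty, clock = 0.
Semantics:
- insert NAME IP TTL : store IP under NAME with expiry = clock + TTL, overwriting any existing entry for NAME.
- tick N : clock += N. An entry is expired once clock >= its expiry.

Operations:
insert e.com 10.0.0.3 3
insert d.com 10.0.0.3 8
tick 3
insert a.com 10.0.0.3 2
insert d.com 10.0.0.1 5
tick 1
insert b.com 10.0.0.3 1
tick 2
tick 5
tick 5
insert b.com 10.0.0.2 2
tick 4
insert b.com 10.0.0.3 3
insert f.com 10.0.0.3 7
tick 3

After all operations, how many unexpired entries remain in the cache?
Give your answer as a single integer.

Answer: 1

Derivation:
Op 1: insert e.com -> 10.0.0.3 (expiry=0+3=3). clock=0
Op 2: insert d.com -> 10.0.0.3 (expiry=0+8=8). clock=0
Op 3: tick 3 -> clock=3. purged={e.com}
Op 4: insert a.com -> 10.0.0.3 (expiry=3+2=5). clock=3
Op 5: insert d.com -> 10.0.0.1 (expiry=3+5=8). clock=3
Op 6: tick 1 -> clock=4.
Op 7: insert b.com -> 10.0.0.3 (expiry=4+1=5). clock=4
Op 8: tick 2 -> clock=6. purged={a.com,b.com}
Op 9: tick 5 -> clock=11. purged={d.com}
Op 10: tick 5 -> clock=16.
Op 11: insert b.com -> 10.0.0.2 (expiry=16+2=18). clock=16
Op 12: tick 4 -> clock=20. purged={b.com}
Op 13: insert b.com -> 10.0.0.3 (expiry=20+3=23). clock=20
Op 14: insert f.com -> 10.0.0.3 (expiry=20+7=27). clock=20
Op 15: tick 3 -> clock=23. purged={b.com}
Final cache (unexpired): {f.com} -> size=1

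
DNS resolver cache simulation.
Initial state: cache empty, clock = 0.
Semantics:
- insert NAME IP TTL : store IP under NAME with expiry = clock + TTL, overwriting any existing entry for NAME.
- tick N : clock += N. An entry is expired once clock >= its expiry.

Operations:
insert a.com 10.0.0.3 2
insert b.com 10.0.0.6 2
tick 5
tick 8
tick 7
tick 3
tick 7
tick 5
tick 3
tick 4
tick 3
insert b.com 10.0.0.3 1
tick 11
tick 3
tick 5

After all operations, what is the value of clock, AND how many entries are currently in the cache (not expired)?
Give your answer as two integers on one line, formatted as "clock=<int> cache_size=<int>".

Answer: clock=64 cache_size=0

Derivation:
Op 1: insert a.com -> 10.0.0.3 (expiry=0+2=2). clock=0
Op 2: insert b.com -> 10.0.0.6 (expiry=0+2=2). clock=0
Op 3: tick 5 -> clock=5. purged={a.com,b.com}
Op 4: tick 8 -> clock=13.
Op 5: tick 7 -> clock=20.
Op 6: tick 3 -> clock=23.
Op 7: tick 7 -> clock=30.
Op 8: tick 5 -> clock=35.
Op 9: tick 3 -> clock=38.
Op 10: tick 4 -> clock=42.
Op 11: tick 3 -> clock=45.
Op 12: insert b.com -> 10.0.0.3 (expiry=45+1=46). clock=45
Op 13: tick 11 -> clock=56. purged={b.com}
Op 14: tick 3 -> clock=59.
Op 15: tick 5 -> clock=64.
Final clock = 64
Final cache (unexpired): {} -> size=0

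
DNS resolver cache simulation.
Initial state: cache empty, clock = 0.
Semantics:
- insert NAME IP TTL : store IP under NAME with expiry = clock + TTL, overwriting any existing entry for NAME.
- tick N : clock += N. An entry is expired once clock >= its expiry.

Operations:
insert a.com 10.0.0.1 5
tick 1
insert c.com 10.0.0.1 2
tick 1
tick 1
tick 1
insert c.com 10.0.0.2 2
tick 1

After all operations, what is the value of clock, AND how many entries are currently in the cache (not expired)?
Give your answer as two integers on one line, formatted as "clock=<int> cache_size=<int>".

Op 1: insert a.com -> 10.0.0.1 (expiry=0+5=5). clock=0
Op 2: tick 1 -> clock=1.
Op 3: insert c.com -> 10.0.0.1 (expiry=1+2=3). clock=1
Op 4: tick 1 -> clock=2.
Op 5: tick 1 -> clock=3. purged={c.com}
Op 6: tick 1 -> clock=4.
Op 7: insert c.com -> 10.0.0.2 (expiry=4+2=6). clock=4
Op 8: tick 1 -> clock=5. purged={a.com}
Final clock = 5
Final cache (unexpired): {c.com} -> size=1

Answer: clock=5 cache_size=1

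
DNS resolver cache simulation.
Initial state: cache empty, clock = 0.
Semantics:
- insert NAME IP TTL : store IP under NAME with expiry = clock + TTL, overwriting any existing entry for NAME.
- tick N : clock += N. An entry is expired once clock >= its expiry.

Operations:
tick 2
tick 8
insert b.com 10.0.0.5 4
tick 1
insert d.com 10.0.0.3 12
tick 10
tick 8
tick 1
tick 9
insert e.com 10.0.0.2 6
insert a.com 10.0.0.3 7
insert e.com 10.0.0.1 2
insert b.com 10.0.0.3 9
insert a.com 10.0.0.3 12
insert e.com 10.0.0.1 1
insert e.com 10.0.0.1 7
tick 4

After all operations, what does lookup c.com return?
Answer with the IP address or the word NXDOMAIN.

Op 1: tick 2 -> clock=2.
Op 2: tick 8 -> clock=10.
Op 3: insert b.com -> 10.0.0.5 (expiry=10+4=14). clock=10
Op 4: tick 1 -> clock=11.
Op 5: insert d.com -> 10.0.0.3 (expiry=11+12=23). clock=11
Op 6: tick 10 -> clock=21. purged={b.com}
Op 7: tick 8 -> clock=29. purged={d.com}
Op 8: tick 1 -> clock=30.
Op 9: tick 9 -> clock=39.
Op 10: insert e.com -> 10.0.0.2 (expiry=39+6=45). clock=39
Op 11: insert a.com -> 10.0.0.3 (expiry=39+7=46). clock=39
Op 12: insert e.com -> 10.0.0.1 (expiry=39+2=41). clock=39
Op 13: insert b.com -> 10.0.0.3 (expiry=39+9=48). clock=39
Op 14: insert a.com -> 10.0.0.3 (expiry=39+12=51). clock=39
Op 15: insert e.com -> 10.0.0.1 (expiry=39+1=40). clock=39
Op 16: insert e.com -> 10.0.0.1 (expiry=39+7=46). clock=39
Op 17: tick 4 -> clock=43.
lookup c.com: not in cache (expired or never inserted)

Answer: NXDOMAIN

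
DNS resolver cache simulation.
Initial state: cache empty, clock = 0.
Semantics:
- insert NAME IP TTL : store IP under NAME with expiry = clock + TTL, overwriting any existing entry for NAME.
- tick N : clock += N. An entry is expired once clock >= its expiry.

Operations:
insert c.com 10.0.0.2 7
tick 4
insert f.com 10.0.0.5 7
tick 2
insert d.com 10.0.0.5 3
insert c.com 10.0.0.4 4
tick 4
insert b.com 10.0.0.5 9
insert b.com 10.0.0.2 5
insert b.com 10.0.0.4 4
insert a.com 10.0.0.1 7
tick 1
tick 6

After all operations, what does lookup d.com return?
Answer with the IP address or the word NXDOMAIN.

Answer: NXDOMAIN

Derivation:
Op 1: insert c.com -> 10.0.0.2 (expiry=0+7=7). clock=0
Op 2: tick 4 -> clock=4.
Op 3: insert f.com -> 10.0.0.5 (expiry=4+7=11). clock=4
Op 4: tick 2 -> clock=6.
Op 5: insert d.com -> 10.0.0.5 (expiry=6+3=9). clock=6
Op 6: insert c.com -> 10.0.0.4 (expiry=6+4=10). clock=6
Op 7: tick 4 -> clock=10. purged={c.com,d.com}
Op 8: insert b.com -> 10.0.0.5 (expiry=10+9=19). clock=10
Op 9: insert b.com -> 10.0.0.2 (expiry=10+5=15). clock=10
Op 10: insert b.com -> 10.0.0.4 (expiry=10+4=14). clock=10
Op 11: insert a.com -> 10.0.0.1 (expiry=10+7=17). clock=10
Op 12: tick 1 -> clock=11. purged={f.com}
Op 13: tick 6 -> clock=17. purged={a.com,b.com}
lookup d.com: not in cache (expired or never inserted)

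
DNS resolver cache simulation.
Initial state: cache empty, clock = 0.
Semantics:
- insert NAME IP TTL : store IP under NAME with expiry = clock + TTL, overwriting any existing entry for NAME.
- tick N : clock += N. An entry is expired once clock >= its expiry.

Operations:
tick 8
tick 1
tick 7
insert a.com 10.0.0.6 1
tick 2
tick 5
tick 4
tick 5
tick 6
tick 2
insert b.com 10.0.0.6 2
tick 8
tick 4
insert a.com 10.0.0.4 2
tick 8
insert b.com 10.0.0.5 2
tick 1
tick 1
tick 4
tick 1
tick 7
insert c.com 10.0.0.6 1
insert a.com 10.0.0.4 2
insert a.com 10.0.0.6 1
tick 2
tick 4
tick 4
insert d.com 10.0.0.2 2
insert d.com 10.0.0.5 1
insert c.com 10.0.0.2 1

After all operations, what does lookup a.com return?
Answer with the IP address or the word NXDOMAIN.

Answer: NXDOMAIN

Derivation:
Op 1: tick 8 -> clock=8.
Op 2: tick 1 -> clock=9.
Op 3: tick 7 -> clock=16.
Op 4: insert a.com -> 10.0.0.6 (expiry=16+1=17). clock=16
Op 5: tick 2 -> clock=18. purged={a.com}
Op 6: tick 5 -> clock=23.
Op 7: tick 4 -> clock=27.
Op 8: tick 5 -> clock=32.
Op 9: tick 6 -> clock=38.
Op 10: tick 2 -> clock=40.
Op 11: insert b.com -> 10.0.0.6 (expiry=40+2=42). clock=40
Op 12: tick 8 -> clock=48. purged={b.com}
Op 13: tick 4 -> clock=52.
Op 14: insert a.com -> 10.0.0.4 (expiry=52+2=54). clock=52
Op 15: tick 8 -> clock=60. purged={a.com}
Op 16: insert b.com -> 10.0.0.5 (expiry=60+2=62). clock=60
Op 17: tick 1 -> clock=61.
Op 18: tick 1 -> clock=62. purged={b.com}
Op 19: tick 4 -> clock=66.
Op 20: tick 1 -> clock=67.
Op 21: tick 7 -> clock=74.
Op 22: insert c.com -> 10.0.0.6 (expiry=74+1=75). clock=74
Op 23: insert a.com -> 10.0.0.4 (expiry=74+2=76). clock=74
Op 24: insert a.com -> 10.0.0.6 (expiry=74+1=75). clock=74
Op 25: tick 2 -> clock=76. purged={a.com,c.com}
Op 26: tick 4 -> clock=80.
Op 27: tick 4 -> clock=84.
Op 28: insert d.com -> 10.0.0.2 (expiry=84+2=86). clock=84
Op 29: insert d.com -> 10.0.0.5 (expiry=84+1=85). clock=84
Op 30: insert c.com -> 10.0.0.2 (expiry=84+1=85). clock=84
lookup a.com: not in cache (expired or never inserted)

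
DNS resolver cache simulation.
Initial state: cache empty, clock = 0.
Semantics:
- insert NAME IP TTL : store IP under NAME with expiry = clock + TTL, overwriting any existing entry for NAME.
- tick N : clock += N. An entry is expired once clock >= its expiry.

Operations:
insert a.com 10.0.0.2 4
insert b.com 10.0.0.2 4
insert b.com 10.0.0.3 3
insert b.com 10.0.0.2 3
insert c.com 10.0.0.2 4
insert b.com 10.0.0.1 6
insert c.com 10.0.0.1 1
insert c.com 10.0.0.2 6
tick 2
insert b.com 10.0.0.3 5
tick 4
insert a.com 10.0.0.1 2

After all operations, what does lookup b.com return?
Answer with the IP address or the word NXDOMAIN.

Op 1: insert a.com -> 10.0.0.2 (expiry=0+4=4). clock=0
Op 2: insert b.com -> 10.0.0.2 (expiry=0+4=4). clock=0
Op 3: insert b.com -> 10.0.0.3 (expiry=0+3=3). clock=0
Op 4: insert b.com -> 10.0.0.2 (expiry=0+3=3). clock=0
Op 5: insert c.com -> 10.0.0.2 (expiry=0+4=4). clock=0
Op 6: insert b.com -> 10.0.0.1 (expiry=0+6=6). clock=0
Op 7: insert c.com -> 10.0.0.1 (expiry=0+1=1). clock=0
Op 8: insert c.com -> 10.0.0.2 (expiry=0+6=6). clock=0
Op 9: tick 2 -> clock=2.
Op 10: insert b.com -> 10.0.0.3 (expiry=2+5=7). clock=2
Op 11: tick 4 -> clock=6. purged={a.com,c.com}
Op 12: insert a.com -> 10.0.0.1 (expiry=6+2=8). clock=6
lookup b.com: present, ip=10.0.0.3 expiry=7 > clock=6

Answer: 10.0.0.3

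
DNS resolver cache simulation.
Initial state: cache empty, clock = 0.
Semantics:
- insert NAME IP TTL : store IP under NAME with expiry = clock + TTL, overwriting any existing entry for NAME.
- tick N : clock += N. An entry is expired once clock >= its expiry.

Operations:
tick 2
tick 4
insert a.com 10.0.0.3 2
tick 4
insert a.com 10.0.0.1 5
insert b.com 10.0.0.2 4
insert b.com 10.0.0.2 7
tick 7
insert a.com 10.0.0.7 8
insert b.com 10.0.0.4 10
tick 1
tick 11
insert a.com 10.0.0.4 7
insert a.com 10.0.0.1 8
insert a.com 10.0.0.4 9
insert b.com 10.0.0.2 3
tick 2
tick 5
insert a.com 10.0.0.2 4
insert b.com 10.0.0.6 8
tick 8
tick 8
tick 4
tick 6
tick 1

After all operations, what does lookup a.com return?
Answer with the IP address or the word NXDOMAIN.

Answer: NXDOMAIN

Derivation:
Op 1: tick 2 -> clock=2.
Op 2: tick 4 -> clock=6.
Op 3: insert a.com -> 10.0.0.3 (expiry=6+2=8). clock=6
Op 4: tick 4 -> clock=10. purged={a.com}
Op 5: insert a.com -> 10.0.0.1 (expiry=10+5=15). clock=10
Op 6: insert b.com -> 10.0.0.2 (expiry=10+4=14). clock=10
Op 7: insert b.com -> 10.0.0.2 (expiry=10+7=17). clock=10
Op 8: tick 7 -> clock=17. purged={a.com,b.com}
Op 9: insert a.com -> 10.0.0.7 (expiry=17+8=25). clock=17
Op 10: insert b.com -> 10.0.0.4 (expiry=17+10=27). clock=17
Op 11: tick 1 -> clock=18.
Op 12: tick 11 -> clock=29. purged={a.com,b.com}
Op 13: insert a.com -> 10.0.0.4 (expiry=29+7=36). clock=29
Op 14: insert a.com -> 10.0.0.1 (expiry=29+8=37). clock=29
Op 15: insert a.com -> 10.0.0.4 (expiry=29+9=38). clock=29
Op 16: insert b.com -> 10.0.0.2 (expiry=29+3=32). clock=29
Op 17: tick 2 -> clock=31.
Op 18: tick 5 -> clock=36. purged={b.com}
Op 19: insert a.com -> 10.0.0.2 (expiry=36+4=40). clock=36
Op 20: insert b.com -> 10.0.0.6 (expiry=36+8=44). clock=36
Op 21: tick 8 -> clock=44. purged={a.com,b.com}
Op 22: tick 8 -> clock=52.
Op 23: tick 4 -> clock=56.
Op 24: tick 6 -> clock=62.
Op 25: tick 1 -> clock=63.
lookup a.com: not in cache (expired or never inserted)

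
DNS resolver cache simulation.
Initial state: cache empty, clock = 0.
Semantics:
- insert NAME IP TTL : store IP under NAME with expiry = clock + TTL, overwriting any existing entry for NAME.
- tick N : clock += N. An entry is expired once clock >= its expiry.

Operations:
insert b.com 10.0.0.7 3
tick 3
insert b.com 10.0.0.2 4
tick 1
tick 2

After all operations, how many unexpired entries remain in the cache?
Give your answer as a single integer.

Op 1: insert b.com -> 10.0.0.7 (expiry=0+3=3). clock=0
Op 2: tick 3 -> clock=3. purged={b.com}
Op 3: insert b.com -> 10.0.0.2 (expiry=3+4=7). clock=3
Op 4: tick 1 -> clock=4.
Op 5: tick 2 -> clock=6.
Final cache (unexpired): {b.com} -> size=1

Answer: 1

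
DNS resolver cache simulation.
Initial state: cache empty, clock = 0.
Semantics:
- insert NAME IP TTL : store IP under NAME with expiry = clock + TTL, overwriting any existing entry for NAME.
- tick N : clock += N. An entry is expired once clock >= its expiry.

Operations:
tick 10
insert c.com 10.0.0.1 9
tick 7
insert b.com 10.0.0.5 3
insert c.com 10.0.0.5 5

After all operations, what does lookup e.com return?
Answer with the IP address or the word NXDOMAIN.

Answer: NXDOMAIN

Derivation:
Op 1: tick 10 -> clock=10.
Op 2: insert c.com -> 10.0.0.1 (expiry=10+9=19). clock=10
Op 3: tick 7 -> clock=17.
Op 4: insert b.com -> 10.0.0.5 (expiry=17+3=20). clock=17
Op 5: insert c.com -> 10.0.0.5 (expiry=17+5=22). clock=17
lookup e.com: not in cache (expired or never inserted)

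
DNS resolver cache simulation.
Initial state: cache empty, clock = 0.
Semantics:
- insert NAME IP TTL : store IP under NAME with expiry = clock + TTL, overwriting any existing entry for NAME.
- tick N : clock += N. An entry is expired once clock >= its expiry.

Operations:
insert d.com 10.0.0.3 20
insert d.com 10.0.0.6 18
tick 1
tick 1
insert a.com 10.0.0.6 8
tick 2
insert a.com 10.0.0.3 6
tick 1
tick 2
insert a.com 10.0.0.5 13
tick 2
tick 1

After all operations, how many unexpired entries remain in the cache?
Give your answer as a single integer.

Answer: 2

Derivation:
Op 1: insert d.com -> 10.0.0.3 (expiry=0+20=20). clock=0
Op 2: insert d.com -> 10.0.0.6 (expiry=0+18=18). clock=0
Op 3: tick 1 -> clock=1.
Op 4: tick 1 -> clock=2.
Op 5: insert a.com -> 10.0.0.6 (expiry=2+8=10). clock=2
Op 6: tick 2 -> clock=4.
Op 7: insert a.com -> 10.0.0.3 (expiry=4+6=10). clock=4
Op 8: tick 1 -> clock=5.
Op 9: tick 2 -> clock=7.
Op 10: insert a.com -> 10.0.0.5 (expiry=7+13=20). clock=7
Op 11: tick 2 -> clock=9.
Op 12: tick 1 -> clock=10.
Final cache (unexpired): {a.com,d.com} -> size=2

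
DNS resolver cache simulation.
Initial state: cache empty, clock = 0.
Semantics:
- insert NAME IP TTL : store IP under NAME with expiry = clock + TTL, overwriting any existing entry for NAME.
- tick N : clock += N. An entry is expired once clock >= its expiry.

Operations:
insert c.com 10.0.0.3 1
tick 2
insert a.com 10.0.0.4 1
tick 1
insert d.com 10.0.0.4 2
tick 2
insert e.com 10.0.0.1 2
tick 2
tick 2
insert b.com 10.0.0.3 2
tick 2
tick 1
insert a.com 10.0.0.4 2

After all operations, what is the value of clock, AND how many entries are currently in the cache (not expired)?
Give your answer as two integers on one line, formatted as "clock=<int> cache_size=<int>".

Op 1: insert c.com -> 10.0.0.3 (expiry=0+1=1). clock=0
Op 2: tick 2 -> clock=2. purged={c.com}
Op 3: insert a.com -> 10.0.0.4 (expiry=2+1=3). clock=2
Op 4: tick 1 -> clock=3. purged={a.com}
Op 5: insert d.com -> 10.0.0.4 (expiry=3+2=5). clock=3
Op 6: tick 2 -> clock=5. purged={d.com}
Op 7: insert e.com -> 10.0.0.1 (expiry=5+2=7). clock=5
Op 8: tick 2 -> clock=7. purged={e.com}
Op 9: tick 2 -> clock=9.
Op 10: insert b.com -> 10.0.0.3 (expiry=9+2=11). clock=9
Op 11: tick 2 -> clock=11. purged={b.com}
Op 12: tick 1 -> clock=12.
Op 13: insert a.com -> 10.0.0.4 (expiry=12+2=14). clock=12
Final clock = 12
Final cache (unexpired): {a.com} -> size=1

Answer: clock=12 cache_size=1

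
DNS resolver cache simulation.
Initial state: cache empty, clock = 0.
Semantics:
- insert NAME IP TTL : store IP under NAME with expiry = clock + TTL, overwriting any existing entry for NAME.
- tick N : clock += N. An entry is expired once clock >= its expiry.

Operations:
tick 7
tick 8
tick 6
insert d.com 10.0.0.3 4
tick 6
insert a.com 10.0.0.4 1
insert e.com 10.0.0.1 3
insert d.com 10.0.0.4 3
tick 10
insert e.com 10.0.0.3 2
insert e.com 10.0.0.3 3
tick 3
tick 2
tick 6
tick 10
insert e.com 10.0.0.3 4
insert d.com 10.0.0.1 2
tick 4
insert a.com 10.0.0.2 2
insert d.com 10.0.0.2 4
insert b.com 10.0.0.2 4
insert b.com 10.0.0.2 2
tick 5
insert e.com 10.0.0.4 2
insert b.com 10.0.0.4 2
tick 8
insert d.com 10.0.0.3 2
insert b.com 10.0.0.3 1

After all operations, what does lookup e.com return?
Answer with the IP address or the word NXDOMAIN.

Answer: NXDOMAIN

Derivation:
Op 1: tick 7 -> clock=7.
Op 2: tick 8 -> clock=15.
Op 3: tick 6 -> clock=21.
Op 4: insert d.com -> 10.0.0.3 (expiry=21+4=25). clock=21
Op 5: tick 6 -> clock=27. purged={d.com}
Op 6: insert a.com -> 10.0.0.4 (expiry=27+1=28). clock=27
Op 7: insert e.com -> 10.0.0.1 (expiry=27+3=30). clock=27
Op 8: insert d.com -> 10.0.0.4 (expiry=27+3=30). clock=27
Op 9: tick 10 -> clock=37. purged={a.com,d.com,e.com}
Op 10: insert e.com -> 10.0.0.3 (expiry=37+2=39). clock=37
Op 11: insert e.com -> 10.0.0.3 (expiry=37+3=40). clock=37
Op 12: tick 3 -> clock=40. purged={e.com}
Op 13: tick 2 -> clock=42.
Op 14: tick 6 -> clock=48.
Op 15: tick 10 -> clock=58.
Op 16: insert e.com -> 10.0.0.3 (expiry=58+4=62). clock=58
Op 17: insert d.com -> 10.0.0.1 (expiry=58+2=60). clock=58
Op 18: tick 4 -> clock=62. purged={d.com,e.com}
Op 19: insert a.com -> 10.0.0.2 (expiry=62+2=64). clock=62
Op 20: insert d.com -> 10.0.0.2 (expiry=62+4=66). clock=62
Op 21: insert b.com -> 10.0.0.2 (expiry=62+4=66). clock=62
Op 22: insert b.com -> 10.0.0.2 (expiry=62+2=64). clock=62
Op 23: tick 5 -> clock=67. purged={a.com,b.com,d.com}
Op 24: insert e.com -> 10.0.0.4 (expiry=67+2=69). clock=67
Op 25: insert b.com -> 10.0.0.4 (expiry=67+2=69). clock=67
Op 26: tick 8 -> clock=75. purged={b.com,e.com}
Op 27: insert d.com -> 10.0.0.3 (expiry=75+2=77). clock=75
Op 28: insert b.com -> 10.0.0.3 (expiry=75+1=76). clock=75
lookup e.com: not in cache (expired or never inserted)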